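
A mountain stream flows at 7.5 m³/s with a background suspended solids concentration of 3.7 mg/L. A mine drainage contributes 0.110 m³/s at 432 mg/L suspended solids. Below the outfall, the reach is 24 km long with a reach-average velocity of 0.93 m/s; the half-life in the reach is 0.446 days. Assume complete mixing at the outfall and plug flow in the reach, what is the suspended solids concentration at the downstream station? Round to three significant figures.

6.22 mg/L

Conservation of mass: C = (7.500·3.700 + 0.1100·432.0) / 7.610 = 75.27/7.610 = 9.891 mg/L.
Travel time t = 24·1000 / 0.93 = 25810 s = 7.168 h.
Half-life 0.446 d → k = ln 2 / 0.446 = 1.554 d⁻¹.
After decay, C = 9.891 × e^(−kt) = 9.891 × 0.6286 = 6.218 mg/L.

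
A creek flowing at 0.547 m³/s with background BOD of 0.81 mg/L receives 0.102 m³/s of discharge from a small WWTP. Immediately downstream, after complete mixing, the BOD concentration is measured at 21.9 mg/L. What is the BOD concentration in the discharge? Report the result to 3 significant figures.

135 mg/L

Mass balance: 0.5470·0.8100 + 0.1020·Cₑ = 0.6490·21.90
→ Cₑ = (0.6490·21.90 − 0.5470·0.8100) / 0.1020 = 135.0 mg/L.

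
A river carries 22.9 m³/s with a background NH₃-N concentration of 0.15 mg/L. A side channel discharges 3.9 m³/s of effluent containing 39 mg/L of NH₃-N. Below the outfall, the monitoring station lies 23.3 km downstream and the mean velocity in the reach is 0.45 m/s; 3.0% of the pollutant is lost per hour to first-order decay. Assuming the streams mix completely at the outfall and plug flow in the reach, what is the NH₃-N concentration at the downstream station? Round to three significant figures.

3.74 mg/L

Mixed concentration C = ΣQC/ΣQ = (22.90·0.1500 + 3.900·39.00) / 26.80 = 155.5/26.80 = 5.804 mg/L.
Travel time t = 23.3·1000 / 0.45 = 51780 s = 14.38 h.
3.0%/h lost → k = −ln(1 − 0.03) = 0.03046 h⁻¹.
Decay over the reach: 5.804·exp(−kt) = 5.804·0.6453 = 3.745 mg/L.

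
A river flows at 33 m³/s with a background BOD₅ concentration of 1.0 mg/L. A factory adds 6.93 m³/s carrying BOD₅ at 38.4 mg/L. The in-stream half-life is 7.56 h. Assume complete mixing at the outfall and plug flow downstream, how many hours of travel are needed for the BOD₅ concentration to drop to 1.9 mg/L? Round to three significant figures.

Flow-weighted average: C = (33.00·1.000 + 6.930·38.40) / 39.93 = 299.1/39.93 = 7.491 mg/L.
Half-life 7.56 h → k = ln 2 / 7.56 = 0.09169 h⁻¹ = 2.200 d⁻¹.
7.491·exp(−k·t) = 1.9 → t = ln(7.491/1.9)/k = 53860 s = 14.96 h.

15.0 h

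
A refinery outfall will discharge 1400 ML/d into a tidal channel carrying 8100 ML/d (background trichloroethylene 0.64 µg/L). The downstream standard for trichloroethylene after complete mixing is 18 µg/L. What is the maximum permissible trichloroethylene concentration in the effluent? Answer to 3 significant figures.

118 µg/L

At the limit, (Qr·Cr + Qe·Cₑ)/(Qr + Qe) = 18:
Cₑ = (9500·18 − 8100·0.6400) / 1400 = 118.4 µg/L.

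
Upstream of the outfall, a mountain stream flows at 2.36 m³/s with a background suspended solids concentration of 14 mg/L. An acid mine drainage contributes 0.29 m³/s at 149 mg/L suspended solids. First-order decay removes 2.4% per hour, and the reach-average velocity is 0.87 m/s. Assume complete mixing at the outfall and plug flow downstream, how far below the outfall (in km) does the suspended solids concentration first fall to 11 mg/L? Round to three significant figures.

After mixing, C = (2.360·14.00 + 0.2900·149.0) / 2.650 = 76.25/2.650 = 28.77 mg/L.
2.4%/h lost → k = −ln(1 − 0.024) = 0.02429 h⁻¹.
Set 28.77·exp(−k·t) = 11 → t = ln(28.77/11)/k = 142500 s = 39.58 h.
Distance = v·t = 0.87·142500 = 124000 m = 124.0 km.

124 km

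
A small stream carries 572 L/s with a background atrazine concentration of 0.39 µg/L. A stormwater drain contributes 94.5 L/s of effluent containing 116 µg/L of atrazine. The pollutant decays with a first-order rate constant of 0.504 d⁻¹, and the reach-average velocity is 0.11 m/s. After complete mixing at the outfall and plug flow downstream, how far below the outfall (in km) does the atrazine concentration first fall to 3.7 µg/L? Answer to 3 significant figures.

28.5 km

Mass balance: C = (572.0·0.3900 + 94.50·116.0) / 666.5 = 11190/666.5 = 16.78 µg/L.
Set 16.78·exp(−k·t) = 3.7 → t = ln(16.78/3.7)/k = 259200 s = 72.00 h.
Distance = v·t = 0.11·259200 = 28510 m = 28.51 km.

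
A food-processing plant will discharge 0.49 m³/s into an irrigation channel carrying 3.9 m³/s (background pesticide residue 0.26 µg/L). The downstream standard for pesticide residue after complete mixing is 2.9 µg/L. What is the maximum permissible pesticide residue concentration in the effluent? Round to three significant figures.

23.9 µg/L

At the limit, (Qr·Cr + Qe·Cₑ)/(Qr + Qe) = 2.9:
Cₑ = (4.390·2.9 − 3.900·0.2600) / 0.4900 = 23.91 µg/L.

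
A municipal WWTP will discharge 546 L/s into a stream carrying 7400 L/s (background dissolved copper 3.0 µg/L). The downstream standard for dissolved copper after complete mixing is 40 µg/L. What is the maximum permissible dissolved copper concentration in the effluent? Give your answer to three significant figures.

541 µg/L

At the limit, (Qr·Cr + Qe·Cₑ)/(Qr + Qe) = 40:
Cₑ = (7946·40 − 7400·3.000) / 546.0 = 541.5 µg/L.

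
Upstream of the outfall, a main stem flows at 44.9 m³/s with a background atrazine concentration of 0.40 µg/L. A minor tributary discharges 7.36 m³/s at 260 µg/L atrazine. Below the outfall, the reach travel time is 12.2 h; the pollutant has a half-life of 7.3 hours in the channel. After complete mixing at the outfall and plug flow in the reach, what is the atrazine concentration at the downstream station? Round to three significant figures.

Mass balance: C = (44.90·0.4000 + 7.360·260.0) / 52.26 = 1932/52.26 = 36.96 µg/L.
Half-life 7.3 h → k = ln 2 / 7.3 = 0.09495 h⁻¹ = 2.279 d⁻¹.
After decay, C = 36.96 × e^(−kt) = 36.96 × 0.3140 = 11.61 µg/L.

11.6 µg/L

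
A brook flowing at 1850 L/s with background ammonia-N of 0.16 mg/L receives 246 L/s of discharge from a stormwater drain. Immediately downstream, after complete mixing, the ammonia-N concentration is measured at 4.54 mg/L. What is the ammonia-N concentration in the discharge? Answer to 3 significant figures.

37.5 mg/L

Mass balance: 1850·0.1600 + 246.0·Cₑ = 2096·4.540
→ Cₑ = (2096·4.540 − 1850·0.1600) / 246.0 = 37.48 mg/L.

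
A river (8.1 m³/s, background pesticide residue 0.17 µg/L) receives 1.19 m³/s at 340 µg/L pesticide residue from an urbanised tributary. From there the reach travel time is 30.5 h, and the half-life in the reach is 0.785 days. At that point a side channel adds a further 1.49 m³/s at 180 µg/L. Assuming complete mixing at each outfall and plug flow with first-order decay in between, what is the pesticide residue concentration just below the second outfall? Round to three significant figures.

37.1 µg/L

Conservation of mass: C = (8.100·0.1700 + 1.190·340.0) / 9.290 = 406.0/9.290 = 43.70 µg/L; combined flow 9.290 m³/s.
Half-life 0.785 d → k = ln 2 / 0.785 = 0.8830 d⁻¹.
Applying C = C₀e^(−kt): 43.70 × 0.3256 = 14.23 µg/L.
At the second outfall, C = (9.290·14.23 + 1.490·180.0) / (9.290 + 1.490) = 37.14 µg/L.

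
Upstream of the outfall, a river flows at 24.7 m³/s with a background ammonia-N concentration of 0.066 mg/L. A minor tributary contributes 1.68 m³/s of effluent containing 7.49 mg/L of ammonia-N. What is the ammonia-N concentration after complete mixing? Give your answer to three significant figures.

After mixing, C = (24.70·0.06600 + 1.680·7.490) / 26.38 = 14.21/26.38 = 0.5388 mg/L.

0.539 mg/L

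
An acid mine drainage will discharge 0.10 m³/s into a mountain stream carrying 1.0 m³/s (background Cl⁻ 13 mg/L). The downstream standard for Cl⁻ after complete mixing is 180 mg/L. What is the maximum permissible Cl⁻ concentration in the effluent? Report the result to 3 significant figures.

1850 mg/L

At the limit, (Qr·Cr + Qe·Cₑ)/(Qr + Qe) = 180:
Cₑ = (1.100·180 − 1.000·13.00) / 0.1000 = 1850 mg/L.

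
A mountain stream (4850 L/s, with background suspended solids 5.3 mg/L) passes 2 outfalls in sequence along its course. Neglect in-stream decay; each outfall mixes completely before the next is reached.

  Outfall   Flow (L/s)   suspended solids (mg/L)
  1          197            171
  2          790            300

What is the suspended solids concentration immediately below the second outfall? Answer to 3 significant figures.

Outfall 1: combined Q = 5047 L/s; C = (4850·5.300 + 197.0·171.0)/5047 = 11.77 mg/L.
Outfall 2: combined Q = 5837 L/s; C = (5047·11.77 + 790.0·300.0)/5837 = 50.78 mg/L.

50.8 mg/L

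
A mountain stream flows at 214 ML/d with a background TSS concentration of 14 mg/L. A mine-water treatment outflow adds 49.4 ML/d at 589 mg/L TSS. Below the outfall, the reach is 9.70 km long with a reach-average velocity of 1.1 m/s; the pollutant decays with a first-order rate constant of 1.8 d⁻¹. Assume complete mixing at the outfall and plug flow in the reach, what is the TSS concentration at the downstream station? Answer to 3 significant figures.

Mass balance: C = (214.0·14.00 + 49.40·589.0) / 263.4 = 32090/263.4 = 121.8 mg/L.
Travel time t = 9.70·1000 / 1.1 = 8818 s = 2.449 h.
Decay over the reach: 121.8·exp(−kt) = 121.8·0.8322 = 101.4 mg/L.

101 mg/L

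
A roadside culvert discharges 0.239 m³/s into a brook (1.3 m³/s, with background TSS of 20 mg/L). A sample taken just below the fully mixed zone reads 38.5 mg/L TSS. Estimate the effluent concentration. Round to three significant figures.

139 mg/L

Mass balance: 1.300·20.00 + 0.2390·Cₑ = 1.539·38.50
→ Cₑ = (1.539·38.50 − 1.300·20.00) / 0.2390 = 139.1 mg/L.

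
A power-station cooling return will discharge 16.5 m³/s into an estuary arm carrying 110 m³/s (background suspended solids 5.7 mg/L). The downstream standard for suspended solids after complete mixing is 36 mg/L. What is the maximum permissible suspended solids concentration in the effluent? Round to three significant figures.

At the limit, (Qr·Cr + Qe·Cₑ)/(Qr + Qe) = 36:
Cₑ = (126.5·36 − 110.0·5.700) / 16.50 = 238.0 mg/L.

238 mg/L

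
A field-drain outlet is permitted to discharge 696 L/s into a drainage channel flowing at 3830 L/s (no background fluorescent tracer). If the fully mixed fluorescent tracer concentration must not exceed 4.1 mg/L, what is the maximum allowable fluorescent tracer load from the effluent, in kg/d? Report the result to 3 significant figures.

Mass balance at the limit: 3830·0 + 696.0·Cₑ = 4526·4.1 → Cₑ = 26.66 mg/L.
696.0 L/s = 0.6960 m³/s. Load = 0.6960 m³/s × 26.66 g/m³ × 86 400 s/d = 1603 kg/d.

1600 kg/d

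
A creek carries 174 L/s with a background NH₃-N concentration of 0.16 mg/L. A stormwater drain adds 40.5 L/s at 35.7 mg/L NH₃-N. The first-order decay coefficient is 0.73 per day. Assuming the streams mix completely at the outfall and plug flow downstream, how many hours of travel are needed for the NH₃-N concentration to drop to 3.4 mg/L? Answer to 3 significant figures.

Flow-weighted average: C = (174.0·0.1600 + 40.50·35.70) / 214.5 = 1474/214.5 = 6.870 mg/L.
6.870·exp(−k·t) = 3.4 → t = ln(6.870/3.4)/k = 83260 s = 23.13 h.

23.1 h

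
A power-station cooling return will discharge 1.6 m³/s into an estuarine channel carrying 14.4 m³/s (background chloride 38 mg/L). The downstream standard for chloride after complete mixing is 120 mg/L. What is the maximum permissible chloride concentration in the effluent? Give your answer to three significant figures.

858 mg/L

At the limit, (Qr·Cr + Qe·Cₑ)/(Qr + Qe) = 120:
Cₑ = (16.00·120 − 14.40·38.00) / 1.600 = 858.0 mg/L.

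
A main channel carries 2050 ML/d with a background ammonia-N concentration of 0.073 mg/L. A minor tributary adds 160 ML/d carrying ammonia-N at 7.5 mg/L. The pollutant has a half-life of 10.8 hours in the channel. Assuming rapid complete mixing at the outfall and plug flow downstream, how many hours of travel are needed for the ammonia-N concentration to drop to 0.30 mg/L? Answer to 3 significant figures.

11.1 h

After mixing, C = (2050·0.07300 + 160.0·7.500) / 2210 = 1350/2210 = 0.6107 mg/L.
Half-life 10.8 h → k = ln 2 / 10.8 = 0.06418 h⁻¹ = 1.540 d⁻¹.
0.6107·exp(−k·t) = 0.30 → t = ln(0.6107/0.30)/k = 39870 s = 11.08 h.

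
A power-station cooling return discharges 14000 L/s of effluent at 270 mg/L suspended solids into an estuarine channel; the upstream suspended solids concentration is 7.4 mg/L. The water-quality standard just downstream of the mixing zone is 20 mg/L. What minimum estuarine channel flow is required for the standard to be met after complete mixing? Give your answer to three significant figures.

Set C_mix = 20: (Q·7.400 + 14000·270.0) / (Q + 14000) = 20
→ Q = 14000·(270.0 − 20)/(20 − 7.400) = 277800 L/s.

278000 L/s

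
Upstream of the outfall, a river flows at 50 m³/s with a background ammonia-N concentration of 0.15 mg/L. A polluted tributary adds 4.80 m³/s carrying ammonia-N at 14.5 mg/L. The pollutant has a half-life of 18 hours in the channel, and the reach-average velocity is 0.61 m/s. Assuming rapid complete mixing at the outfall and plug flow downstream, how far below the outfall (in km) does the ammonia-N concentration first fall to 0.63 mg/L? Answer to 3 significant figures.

45.8 km

Mixed concentration C = ΣQC/ΣQ = (50.00·0.1500 + 4.800·14.50) / 54.80 = 77.10/54.80 = 1.407 mg/L.
Half-life 18 h → k = ln 2 / 18 = 0.03851 h⁻¹ = 0.9242 d⁻¹.
Set 1.407·exp(−k·t) = 0.63 → t = ln(1.407/0.63)/k = 75110 s = 20.86 h.
Distance = v·t = 0.61·75110 = 45820 m = 45.82 km.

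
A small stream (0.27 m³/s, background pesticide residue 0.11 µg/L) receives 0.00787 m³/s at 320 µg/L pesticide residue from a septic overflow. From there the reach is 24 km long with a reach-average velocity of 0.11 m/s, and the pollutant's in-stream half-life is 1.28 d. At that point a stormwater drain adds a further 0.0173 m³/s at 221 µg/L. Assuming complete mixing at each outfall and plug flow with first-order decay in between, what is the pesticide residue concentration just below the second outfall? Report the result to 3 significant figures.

15.2 µg/L

Mixed concentration C = ΣQC/ΣQ = (0.2700·0.1100 + 0.007870·320.0) / 0.2779 = 2.548/0.2779 = 9.170 µg/L; combined flow 0.2779 m³/s.
Travel time t = 24·1000 / 0.11 = 218200 s = 60.61 h.
Half-life 1.28 d → k = ln 2 / 1.28 = 0.5415 d⁻¹.
Decay over the reach: 9.170·exp(−kt) = 9.170·0.2547 = 2.336 µg/L.
Second outfall: C = (0.2779·2.336 + 0.01730·221.0)/0.2952 = 15.15 µg/L.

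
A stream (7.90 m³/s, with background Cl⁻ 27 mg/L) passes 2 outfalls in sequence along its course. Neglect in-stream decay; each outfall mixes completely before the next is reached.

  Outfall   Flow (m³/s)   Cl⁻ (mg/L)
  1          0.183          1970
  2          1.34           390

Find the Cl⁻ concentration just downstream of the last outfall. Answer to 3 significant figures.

Outfall 1: combined Q = 8.083 m³/s; C = (7.900·27.00 + 0.1830·1970)/8.083 = 70.99 mg/L.
Outfall 2: combined Q = 9.423 m³/s; C = (8.083·70.99 + 1.340·390.0)/9.423 = 116.4 mg/L.

116 mg/L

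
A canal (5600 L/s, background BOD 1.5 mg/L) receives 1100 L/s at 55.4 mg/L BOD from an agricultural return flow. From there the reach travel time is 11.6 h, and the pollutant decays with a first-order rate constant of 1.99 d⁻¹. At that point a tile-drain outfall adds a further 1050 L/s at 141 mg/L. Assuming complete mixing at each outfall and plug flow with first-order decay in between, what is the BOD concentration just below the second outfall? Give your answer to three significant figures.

22.5 mg/L

Flow-weighted average: C = (5600·1.500 + 1100·55.40) / 6700 = 69340/6700 = 10.35 mg/L; combined flow 6700 L/s.
Applying C = C₀e^(−kt): 10.35 × 0.3822 = 3.955 mg/L.
Second outfall: C = (6700·3.955 + 1050·141.0)/7750 = 22.52 mg/L.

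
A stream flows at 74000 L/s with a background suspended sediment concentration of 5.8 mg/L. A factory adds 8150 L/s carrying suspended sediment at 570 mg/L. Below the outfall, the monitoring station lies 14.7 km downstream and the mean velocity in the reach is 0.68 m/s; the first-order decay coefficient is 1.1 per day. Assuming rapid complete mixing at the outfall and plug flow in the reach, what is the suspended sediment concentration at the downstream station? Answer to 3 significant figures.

Conservation of mass: C = (74000·5.800 + 8150·570.0) / 82150 = 5075000/82150 = 61.77 mg/L.
Travel time t = 14.7·1000 / 0.68 = 21620 s = 6.005 h.
First-order decay: C = 61.77·exp(−k·t) = 61.77·0.7594 = 46.91 mg/L.

46.9 mg/L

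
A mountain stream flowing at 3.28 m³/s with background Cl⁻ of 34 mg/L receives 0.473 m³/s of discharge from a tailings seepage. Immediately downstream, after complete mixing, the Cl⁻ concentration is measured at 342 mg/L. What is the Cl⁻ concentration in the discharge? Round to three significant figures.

2480 mg/L

Mass balance: 3.280·34.00 + 0.4730·Cₑ = 3.753·342.0
→ Cₑ = (3.753·342.0 − 3.280·34.00) / 0.4730 = 2478 mg/L.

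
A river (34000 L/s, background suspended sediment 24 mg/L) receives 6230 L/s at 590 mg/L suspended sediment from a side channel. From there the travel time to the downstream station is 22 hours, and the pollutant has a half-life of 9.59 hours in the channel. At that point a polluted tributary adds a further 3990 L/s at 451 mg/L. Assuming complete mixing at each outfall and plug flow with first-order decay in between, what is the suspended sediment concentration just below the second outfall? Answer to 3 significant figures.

61.4 mg/L

Mixed concentration C = ΣQC/ΣQ = (34000·24.00 + 6230·590.0) / 40230 = 4492000/40230 = 111.7 mg/L; combined flow 40230 L/s.
Half-life 9.59 h → k = ln 2 / 9.59 = 0.07228 h⁻¹ = 1.735 d⁻¹.
Applying C = C₀e^(−kt): 111.7 × 0.2039 = 22.77 mg/L.
At the second outfall, C = (40230·22.77 + 3990·451.0) / (40230 + 3990) = 61.41 mg/L.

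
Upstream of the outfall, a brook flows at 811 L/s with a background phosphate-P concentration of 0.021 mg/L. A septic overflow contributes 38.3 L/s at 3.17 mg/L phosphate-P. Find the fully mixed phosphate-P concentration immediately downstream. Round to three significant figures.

0.163 mg/L

Mixed concentration C = ΣQC/ΣQ = (811.0·0.02100 + 38.30·3.170) / 849.3 = 138.4/849.3 = 0.1630 mg/L.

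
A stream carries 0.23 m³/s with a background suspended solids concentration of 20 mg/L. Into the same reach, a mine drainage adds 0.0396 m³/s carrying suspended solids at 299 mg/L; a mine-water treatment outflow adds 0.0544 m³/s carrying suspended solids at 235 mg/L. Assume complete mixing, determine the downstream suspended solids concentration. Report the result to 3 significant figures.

90.2 mg/L

Flow-weighted average: C = (0.2300·20.00 + 0.03960·299.0 + 0.05440·235.0) / 0.3240 = 29.22/0.3240 = 90.20 mg/L.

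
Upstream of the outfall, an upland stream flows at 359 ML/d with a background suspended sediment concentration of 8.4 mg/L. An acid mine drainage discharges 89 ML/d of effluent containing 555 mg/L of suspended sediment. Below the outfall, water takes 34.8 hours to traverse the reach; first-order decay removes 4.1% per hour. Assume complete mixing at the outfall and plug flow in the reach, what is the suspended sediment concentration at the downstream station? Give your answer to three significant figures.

Mass balance: C = (359.0·8.400 + 89.00·555.0) / 448.0 = 52410/448.0 = 117.0 mg/L.
4.1%/h lost → k = −ln(1 − 0.041) = 0.04186 h⁻¹.
First-order decay: C = 117.0·exp(−k·t) = 117.0·0.2330 = 27.25 mg/L.

27.3 mg/L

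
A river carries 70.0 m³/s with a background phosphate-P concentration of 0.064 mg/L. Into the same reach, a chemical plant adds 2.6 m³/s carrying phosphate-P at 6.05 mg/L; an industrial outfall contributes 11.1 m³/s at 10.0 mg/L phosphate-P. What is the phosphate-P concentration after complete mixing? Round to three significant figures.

1.57 mg/L

Mass balance: C = (70.00·0.06400 + 2.600·6.050 + 11.10·10.00) / 83.70 = 131.2/83.70 = 1.568 mg/L.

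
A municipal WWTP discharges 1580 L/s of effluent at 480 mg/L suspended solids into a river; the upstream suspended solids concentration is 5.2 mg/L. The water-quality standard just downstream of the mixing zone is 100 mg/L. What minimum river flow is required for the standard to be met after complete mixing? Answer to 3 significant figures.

Set C_mix = 100: (Q·5.200 + 1580·480.0) / (Q + 1580) = 100
→ Q = 1580·(480.0 − 100)/(100 − 5.200) = 6333 L/s.

6330 L/s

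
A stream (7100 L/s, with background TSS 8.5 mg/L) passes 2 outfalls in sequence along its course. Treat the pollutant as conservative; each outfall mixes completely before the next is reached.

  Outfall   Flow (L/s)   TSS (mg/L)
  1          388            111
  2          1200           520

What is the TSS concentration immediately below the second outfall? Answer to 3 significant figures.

Outfall 1: combined Q = 7488 L/s; C = (7100·8.500 + 388.0·111.0)/7488 = 13.81 mg/L.
Outfall 2: combined Q = 8688 L/s; C = (7488·13.81 + 1200·520.0)/8688 = 83.73 mg/L.

83.7 mg/L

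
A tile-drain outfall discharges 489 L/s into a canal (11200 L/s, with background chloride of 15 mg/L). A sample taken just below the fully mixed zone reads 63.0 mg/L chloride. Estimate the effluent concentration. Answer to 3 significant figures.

Mass balance: 11200·15.00 + 489.0·Cₑ = 11690·63.00
→ Cₑ = (11690·63.00 − 11200·15.00) / 489.0 = 1162 mg/L.

1160 mg/L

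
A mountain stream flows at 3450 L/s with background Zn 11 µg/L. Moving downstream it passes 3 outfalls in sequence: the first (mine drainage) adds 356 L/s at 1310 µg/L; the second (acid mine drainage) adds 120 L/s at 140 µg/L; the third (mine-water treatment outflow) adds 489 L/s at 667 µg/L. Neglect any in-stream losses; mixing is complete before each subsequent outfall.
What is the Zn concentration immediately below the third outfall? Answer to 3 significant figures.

After outfall 1: Q = 3450 + 356.0 = 3806 L/s; C = (3450·11.00 + 356.0·1310)/3806 = 132.5 µg/L.
After outfall 2: Q = 3806 + 120.0 = 3926 L/s; C = (3806·132.5 + 120.0·140.0)/3926 = 132.7 µg/L.
After outfall 3: Q = 3926 + 489.0 = 4415 L/s; C = (3926·132.7 + 489.0·667.0)/4415 = 191.9 µg/L.

192 µg/L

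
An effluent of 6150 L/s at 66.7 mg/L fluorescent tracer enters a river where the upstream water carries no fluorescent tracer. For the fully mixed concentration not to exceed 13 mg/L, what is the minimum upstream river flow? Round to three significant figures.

Set C_mix = 13: (Q·0 + 6150·66.70) / (Q + 6150) = 13
→ Q = 6150·(66.70 − 13)/(13 − 0) = 25400 L/s.

25400 L/s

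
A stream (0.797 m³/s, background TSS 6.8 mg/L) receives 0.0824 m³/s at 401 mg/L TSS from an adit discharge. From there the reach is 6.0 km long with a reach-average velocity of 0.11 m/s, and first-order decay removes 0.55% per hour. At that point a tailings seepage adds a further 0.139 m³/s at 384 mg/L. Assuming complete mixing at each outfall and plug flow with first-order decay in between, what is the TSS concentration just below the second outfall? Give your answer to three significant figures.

87.2 mg/L

After mixing, C = (0.7970·6.800 + 0.08240·401.0) / 0.8794 = 38.46/0.8794 = 43.74 mg/L; combined flow 0.8794 m³/s.
Travel time t = 6.0·1000 / 0.11 = 54550 s = 15.15 h.
0.55%/h lost → k = −ln(1 − 0.0055) = 0.005515 h⁻¹.
Decay over the reach: 43.74·exp(−kt) = 43.74·0.9198 = 40.23 mg/L.
At the second outfall, C = (0.8794·40.23 + 0.1390·384.0) / (0.8794 + 0.1390) = 87.15 mg/L.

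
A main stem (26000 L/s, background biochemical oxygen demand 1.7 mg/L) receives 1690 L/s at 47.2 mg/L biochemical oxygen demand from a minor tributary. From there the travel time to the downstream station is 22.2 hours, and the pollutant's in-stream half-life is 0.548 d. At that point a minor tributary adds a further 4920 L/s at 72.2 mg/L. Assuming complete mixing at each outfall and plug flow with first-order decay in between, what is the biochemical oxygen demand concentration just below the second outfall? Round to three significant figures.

Mass balance: C = (26000·1.700 + 1690·47.20) / 27690 = 124000/27690 = 4.477 mg/L; combined flow 27690 L/s.
Half-life 0.548 d → k = ln 2 / 0.548 = 1.265 d⁻¹.
After decay, C = 4.477 × e^(−kt) = 4.477 × 0.3104 = 1.390 mg/L.
Second outfall: C = (27690·1.390 + 4920·72.20)/32610 = 12.07 mg/L.

12.1 mg/L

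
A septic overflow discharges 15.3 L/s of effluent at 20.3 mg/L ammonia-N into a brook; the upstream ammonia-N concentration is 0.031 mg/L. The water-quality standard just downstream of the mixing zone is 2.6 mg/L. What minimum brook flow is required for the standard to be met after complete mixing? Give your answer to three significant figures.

Set C_mix = 2.6: (Q·0.03100 + 15.30·20.30) / (Q + 15.30) = 2.6
→ Q = 15.30·(20.30 − 2.6)/(2.6 − 0.03100) = 105.4 L/s.

105 L/s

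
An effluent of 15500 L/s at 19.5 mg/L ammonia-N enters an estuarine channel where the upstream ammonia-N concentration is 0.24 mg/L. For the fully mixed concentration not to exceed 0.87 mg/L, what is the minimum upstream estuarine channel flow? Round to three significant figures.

458000 L/s

Set C_mix = 0.87: (Q·0.2400 + 15500·19.50) / (Q + 15500) = 0.87
→ Q = 15500·(19.50 − 0.87)/(0.87 − 0.2400) = 458400 L/s.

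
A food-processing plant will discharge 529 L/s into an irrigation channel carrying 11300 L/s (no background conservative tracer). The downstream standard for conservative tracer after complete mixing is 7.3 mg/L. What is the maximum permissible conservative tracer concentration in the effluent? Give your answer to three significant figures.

At the limit, (Qr·Cr + Qe·Cₑ)/(Qr + Qe) = 7.3:
Cₑ = (11830·7.3 − 11300·0) / 529.0 = 163.2 mg/L.

163 mg/L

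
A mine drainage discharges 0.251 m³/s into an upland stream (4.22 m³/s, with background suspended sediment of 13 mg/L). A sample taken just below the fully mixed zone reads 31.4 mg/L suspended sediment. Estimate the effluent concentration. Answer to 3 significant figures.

341 mg/L

Mass balance: 4.220·13.00 + 0.2510·Cₑ = 4.471·31.40
→ Cₑ = (4.471·31.40 − 4.220·13.00) / 0.2510 = 340.8 mg/L.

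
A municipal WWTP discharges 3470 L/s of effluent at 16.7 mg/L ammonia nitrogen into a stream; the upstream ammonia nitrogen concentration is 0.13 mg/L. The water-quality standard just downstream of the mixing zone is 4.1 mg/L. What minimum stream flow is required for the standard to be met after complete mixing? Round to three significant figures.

Set C_mix = 4.1: (Q·0.1300 + 3470·16.70) / (Q + 3470) = 4.1
→ Q = 3470·(16.70 − 4.1)/(4.1 − 0.1300) = 11010 L/s.

11000 L/s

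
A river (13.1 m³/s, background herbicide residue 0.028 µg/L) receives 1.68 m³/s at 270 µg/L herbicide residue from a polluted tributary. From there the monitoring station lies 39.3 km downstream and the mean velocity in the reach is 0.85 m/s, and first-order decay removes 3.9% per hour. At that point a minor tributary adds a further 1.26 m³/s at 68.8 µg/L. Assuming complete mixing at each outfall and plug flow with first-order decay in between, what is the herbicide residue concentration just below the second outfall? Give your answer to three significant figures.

After mixing, C = (13.10·0.02800 + 1.680·270.0) / 14.78 = 454.0/14.78 = 30.71 µg/L; combined flow 14.78 m³/s.
Travel time t = 39.3·1000 / 0.85 = 46240 s = 12.84 h.
3.9%/h lost → k = −ln(1 − 0.039) = 0.03978 h⁻¹.
Decay over the reach: 30.71·exp(−kt) = 30.71·0.5999 = 18.43 µg/L.
Second outfall: C = (14.78·18.43 + 1.260·68.80)/16.04 = 22.38 µg/L.

22.4 µg/L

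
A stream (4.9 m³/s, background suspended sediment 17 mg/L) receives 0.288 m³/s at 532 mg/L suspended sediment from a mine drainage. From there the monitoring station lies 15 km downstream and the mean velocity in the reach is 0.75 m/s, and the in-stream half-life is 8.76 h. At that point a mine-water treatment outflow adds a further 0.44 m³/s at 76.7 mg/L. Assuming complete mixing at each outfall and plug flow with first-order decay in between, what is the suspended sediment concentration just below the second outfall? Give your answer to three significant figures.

33.1 mg/L

Mass balance: C = (4.900·17.00 + 0.2880·532.0) / 5.188 = 236.5/5.188 = 45.59 mg/L; combined flow 5.188 m³/s.
Travel time t = 15·1000 / 0.75 = 20000 s = 5.556 h.
Half-life 8.76 h → k = ln 2 / 8.76 = 0.07913 h⁻¹ = 1.899 d⁻¹.
First-order decay: C = 45.59·exp(−k·t) = 45.59·0.6443 = 29.37 mg/L.
At the second outfall, C = (5.188·29.37 + 0.4400·76.70) / (5.188 + 0.4400) = 33.07 mg/L.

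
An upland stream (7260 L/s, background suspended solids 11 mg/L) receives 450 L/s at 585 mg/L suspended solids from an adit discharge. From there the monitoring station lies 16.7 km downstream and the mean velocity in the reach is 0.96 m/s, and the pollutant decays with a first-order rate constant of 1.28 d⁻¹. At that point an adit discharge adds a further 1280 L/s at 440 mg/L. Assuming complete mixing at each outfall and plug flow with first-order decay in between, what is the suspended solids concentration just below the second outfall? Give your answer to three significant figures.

After mixing, C = (7260·11.00 + 450.0·585.0) / 7710 = 343100/7710 = 44.50 mg/L; combined flow 7710 L/s.
Travel time t = 16.7·1000 / 0.96 = 17400 s = 4.832 h.
After decay, C = 44.50 × e^(−kt) = 44.50 × 0.7728 = 34.39 mg/L.
At the second outfall, C = (7710·34.39 + 1280·440.0) / (7710 + 1280) = 92.14 mg/L.

92.1 mg/L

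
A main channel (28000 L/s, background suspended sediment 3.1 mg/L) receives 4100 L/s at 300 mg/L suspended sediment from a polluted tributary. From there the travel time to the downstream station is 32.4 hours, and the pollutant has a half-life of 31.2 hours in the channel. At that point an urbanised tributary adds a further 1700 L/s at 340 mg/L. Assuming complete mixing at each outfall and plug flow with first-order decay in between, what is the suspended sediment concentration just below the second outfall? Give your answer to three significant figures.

Mass balance: C = (28000·3.100 + 4100·300.0) / 32100 = 1317000/32100 = 41.02 mg/L; combined flow 32100 L/s.
Half-life 31.2 h → k = ln 2 / 31.2 = 0.02222 h⁻¹ = 0.5332 d⁻¹.
First-order decay: C = 41.02·exp(−k·t) = 41.02·0.4868 = 19.97 mg/L.
Second outfall: C = (32100·19.97 + 1700·340.0)/33800 = 36.07 mg/L.

36.1 mg/L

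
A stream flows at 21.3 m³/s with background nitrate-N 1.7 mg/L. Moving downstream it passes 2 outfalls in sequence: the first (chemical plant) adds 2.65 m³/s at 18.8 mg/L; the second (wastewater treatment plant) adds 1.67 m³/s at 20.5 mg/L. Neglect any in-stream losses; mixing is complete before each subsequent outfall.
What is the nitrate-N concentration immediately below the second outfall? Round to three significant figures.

Outfall 1: combined Q = 23.95 m³/s; C = (21.30·1.700 + 2.650·18.80)/23.95 = 3.592 mg/L.
Outfall 2: combined Q = 25.62 m³/s; C = (23.95·3.592 + 1.670·20.50)/25.62 = 4.694 mg/L.

4.69 mg/L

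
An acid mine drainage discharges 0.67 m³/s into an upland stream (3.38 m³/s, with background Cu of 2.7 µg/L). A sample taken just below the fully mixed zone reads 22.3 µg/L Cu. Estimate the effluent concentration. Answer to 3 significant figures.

Mass balance: 3.380·2.700 + 0.6700·Cₑ = 4.050·22.30
→ Cₑ = (4.050·22.30 − 3.380·2.700) / 0.6700 = 121.2 µg/L.

121 µg/L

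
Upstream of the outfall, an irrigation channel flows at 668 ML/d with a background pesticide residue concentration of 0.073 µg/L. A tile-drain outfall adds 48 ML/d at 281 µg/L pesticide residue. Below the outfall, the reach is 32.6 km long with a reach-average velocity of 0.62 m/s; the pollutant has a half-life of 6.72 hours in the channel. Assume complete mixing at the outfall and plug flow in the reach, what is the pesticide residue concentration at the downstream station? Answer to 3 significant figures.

Mass balance: C = (668.0·0.07300 + 48.00·281.0) / 716.0 = 13540/716.0 = 18.91 µg/L.
Travel time t = 32.6·1000 / 0.62 = 52580 s = 14.61 h.
Half-life 6.72 h → k = ln 2 / 6.72 = 0.1031 h⁻¹ = 2.476 d⁻¹.
Decay over the reach: 18.91·exp(−kt) = 18.91·0.2217 = 4.191 µg/L.

4.19 µg/L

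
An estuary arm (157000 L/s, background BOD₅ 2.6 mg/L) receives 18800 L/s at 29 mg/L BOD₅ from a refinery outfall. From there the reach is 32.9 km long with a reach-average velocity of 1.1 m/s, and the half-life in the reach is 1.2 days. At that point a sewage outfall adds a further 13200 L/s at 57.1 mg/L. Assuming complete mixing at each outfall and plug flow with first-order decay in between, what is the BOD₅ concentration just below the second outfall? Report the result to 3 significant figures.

After mixing, C = (157000·2.600 + 18800·29.00) / 175800 = 953400/175800 = 5.423 mg/L; combined flow 175800 L/s.
Travel time t = 32.9·1000 / 1.1 = 29910 s = 8.308 h.
Half-life 1.2 d → k = ln 2 / 1.2 = 0.5776 d⁻¹.
Decay over the reach: 5.423·exp(−kt) = 5.423·0.8188 = 4.440 mg/L.
At the second outfall, C = (175800·4.440 + 13200·57.10) / (175800 + 13200) = 8.118 mg/L.

8.12 mg/L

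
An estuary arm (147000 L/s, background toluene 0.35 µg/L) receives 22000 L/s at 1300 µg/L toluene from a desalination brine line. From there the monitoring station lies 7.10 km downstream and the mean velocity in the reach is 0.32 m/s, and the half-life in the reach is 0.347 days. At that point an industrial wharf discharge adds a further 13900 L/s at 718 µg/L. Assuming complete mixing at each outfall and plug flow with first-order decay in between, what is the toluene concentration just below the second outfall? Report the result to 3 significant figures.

Mass balance: C = (147000·0.3500 + 22000·1300) / 169000 = 28650000/169000 = 169.5 µg/L; combined flow 169000 L/s.
Travel time t = 7.10·1000 / 0.32 = 22190 s = 6.163 h.
Half-life 0.347 d → k = ln 2 / 0.347 = 1.998 d⁻¹.
Applying C = C₀e^(−kt): 169.5 × 0.5987 = 101.5 µg/L.
At the second outfall, C = (169000·101.5 + 13900·718.0) / (169000 + 13900) = 148.4 µg/L.

148 µg/L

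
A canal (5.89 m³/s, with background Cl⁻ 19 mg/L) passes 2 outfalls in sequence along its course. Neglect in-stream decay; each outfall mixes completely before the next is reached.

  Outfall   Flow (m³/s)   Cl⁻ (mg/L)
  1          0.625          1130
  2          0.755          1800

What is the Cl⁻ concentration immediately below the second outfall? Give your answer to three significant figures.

299 mg/L

Below outfall 1: Q → 6.515 m³/s, C = (5.890·19.00 + 0.6250·1130)/6.515 = 125.6 mg/L.
Below outfall 2: Q → 7.270 m³/s, C = (6.515·125.6 + 0.7550·1800)/7.270 = 299.5 mg/L.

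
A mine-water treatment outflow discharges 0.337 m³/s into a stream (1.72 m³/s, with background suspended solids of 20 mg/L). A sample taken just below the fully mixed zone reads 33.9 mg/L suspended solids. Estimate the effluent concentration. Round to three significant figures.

Mass balance: 1.720·20.00 + 0.3370·Cₑ = 2.057·33.90
→ Cₑ = (2.057·33.90 − 1.720·20.00) / 0.3370 = 104.8 mg/L.

105 mg/L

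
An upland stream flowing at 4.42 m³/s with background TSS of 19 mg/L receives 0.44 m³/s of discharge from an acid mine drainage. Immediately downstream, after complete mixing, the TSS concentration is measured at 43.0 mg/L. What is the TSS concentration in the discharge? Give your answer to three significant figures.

Mass balance: 4.420·19.00 + 0.4400·Cₑ = 4.860·43.00
→ Cₑ = (4.860·43.00 − 4.420·19.00) / 0.4400 = 284.1 mg/L.

284 mg/L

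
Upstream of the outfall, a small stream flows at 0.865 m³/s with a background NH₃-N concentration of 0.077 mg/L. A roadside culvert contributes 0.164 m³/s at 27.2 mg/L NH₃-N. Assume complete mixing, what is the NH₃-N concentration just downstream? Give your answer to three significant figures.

4.40 mg/L

After mixing, C = (0.8650·0.07700 + 0.1640·27.20) / 1.029 = 4.527/1.029 = 4.400 mg/L.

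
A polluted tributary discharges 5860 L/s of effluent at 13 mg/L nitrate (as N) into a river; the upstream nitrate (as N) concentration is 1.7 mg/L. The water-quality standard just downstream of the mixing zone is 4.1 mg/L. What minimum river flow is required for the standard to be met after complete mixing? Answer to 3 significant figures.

Set C_mix = 4.1: (Q·1.700 + 5860·13.00) / (Q + 5860) = 4.1
→ Q = 5860·(13.00 − 4.1)/(4.1 − 1.700) = 21730 L/s.

21700 L/s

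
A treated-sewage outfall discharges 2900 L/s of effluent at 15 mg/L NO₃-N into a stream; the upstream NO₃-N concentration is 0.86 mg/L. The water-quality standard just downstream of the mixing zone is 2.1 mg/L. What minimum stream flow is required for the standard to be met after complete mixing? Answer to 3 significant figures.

30200 L/s

Set C_mix = 2.1: (Q·0.8600 + 2900·15.00) / (Q + 2900) = 2.1
→ Q = 2900·(15.00 − 2.1)/(2.1 − 0.8600) = 30170 L/s.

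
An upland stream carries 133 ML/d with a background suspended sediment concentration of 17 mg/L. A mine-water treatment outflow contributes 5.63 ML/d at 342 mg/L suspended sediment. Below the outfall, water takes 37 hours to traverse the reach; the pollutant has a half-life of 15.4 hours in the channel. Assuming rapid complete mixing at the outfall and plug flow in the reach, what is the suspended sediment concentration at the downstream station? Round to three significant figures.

5.71 mg/L

Mass balance: C = (133.0·17.00 + 5.630·342.0) / 138.6 = 4186/138.6 = 30.20 mg/L.
Half-life 15.4 h → k = ln 2 / 15.4 = 0.04501 h⁻¹ = 1.080 d⁻¹.
After decay, C = 30.20 × e^(−kt) = 30.20 × 0.1891 = 5.711 mg/L.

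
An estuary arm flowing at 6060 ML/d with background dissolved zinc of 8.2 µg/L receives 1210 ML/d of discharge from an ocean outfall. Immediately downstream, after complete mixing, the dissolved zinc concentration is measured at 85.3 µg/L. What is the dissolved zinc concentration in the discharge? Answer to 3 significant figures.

471 µg/L

Mass balance: 6060·8.200 + 1210·Cₑ = 7270·85.30
→ Cₑ = (7270·85.30 − 6060·8.200) / 1210 = 471.4 µg/L.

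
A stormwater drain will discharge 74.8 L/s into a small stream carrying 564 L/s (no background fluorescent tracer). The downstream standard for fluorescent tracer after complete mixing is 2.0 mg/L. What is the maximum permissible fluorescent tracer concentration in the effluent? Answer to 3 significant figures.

17.1 mg/L

At the limit, (Qr·Cr + Qe·Cₑ)/(Qr + Qe) = 2.0:
Cₑ = (638.8·2.0 − 564.0·0) / 74.80 = 17.08 mg/L.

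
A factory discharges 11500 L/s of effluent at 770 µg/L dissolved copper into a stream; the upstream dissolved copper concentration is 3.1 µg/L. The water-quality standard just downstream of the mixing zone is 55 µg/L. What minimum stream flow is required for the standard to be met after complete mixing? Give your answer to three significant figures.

158000 L/s

Set C_mix = 55: (Q·3.100 + 11500·770.0) / (Q + 11500) = 55
→ Q = 11500·(770.0 − 55)/(55 − 3.100) = 158400 L/s.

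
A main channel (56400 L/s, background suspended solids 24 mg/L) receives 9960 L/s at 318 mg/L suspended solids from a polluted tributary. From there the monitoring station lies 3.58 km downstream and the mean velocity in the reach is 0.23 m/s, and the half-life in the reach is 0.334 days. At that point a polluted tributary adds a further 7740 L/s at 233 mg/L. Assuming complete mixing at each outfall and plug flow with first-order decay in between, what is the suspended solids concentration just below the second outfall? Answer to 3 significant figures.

66.3 mg/L

Mixed concentration C = ΣQC/ΣQ = (56400·24.00 + 9960·318.0) / 66360 = 4521000/66360 = 68.13 mg/L; combined flow 66360 L/s.
Travel time t = 3.58·1000 / 0.23 = 15570 s = 4.324 h.
Half-life 0.334 d → k = ln 2 / 0.334 = 2.075 d⁻¹.
Decay over the reach: 68.13·exp(−kt) = 68.13·0.6881 = 46.88 mg/L.
Second outfall: C = (66360·46.88 + 7740·233.0)/74100 = 66.32 mg/L.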